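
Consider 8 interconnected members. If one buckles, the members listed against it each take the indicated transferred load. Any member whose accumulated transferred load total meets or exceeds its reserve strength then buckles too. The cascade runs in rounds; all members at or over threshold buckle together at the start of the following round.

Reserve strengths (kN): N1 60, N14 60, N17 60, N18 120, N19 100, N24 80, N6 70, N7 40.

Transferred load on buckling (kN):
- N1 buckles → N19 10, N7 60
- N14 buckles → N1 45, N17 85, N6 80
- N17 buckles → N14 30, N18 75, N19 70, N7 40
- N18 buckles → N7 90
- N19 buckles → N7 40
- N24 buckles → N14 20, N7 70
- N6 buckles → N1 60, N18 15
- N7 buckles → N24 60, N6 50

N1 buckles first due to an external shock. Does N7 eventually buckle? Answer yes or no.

yes

Round 1 — N1 buckles (initial).
  N19: +10 → 10 < 100
  N7: +60 → 60 ≥ 40
Round 2 — N7 buckles.
  N24: +60 → 60 < 80
  N6: +50 → 50 < 70
No further bucklings.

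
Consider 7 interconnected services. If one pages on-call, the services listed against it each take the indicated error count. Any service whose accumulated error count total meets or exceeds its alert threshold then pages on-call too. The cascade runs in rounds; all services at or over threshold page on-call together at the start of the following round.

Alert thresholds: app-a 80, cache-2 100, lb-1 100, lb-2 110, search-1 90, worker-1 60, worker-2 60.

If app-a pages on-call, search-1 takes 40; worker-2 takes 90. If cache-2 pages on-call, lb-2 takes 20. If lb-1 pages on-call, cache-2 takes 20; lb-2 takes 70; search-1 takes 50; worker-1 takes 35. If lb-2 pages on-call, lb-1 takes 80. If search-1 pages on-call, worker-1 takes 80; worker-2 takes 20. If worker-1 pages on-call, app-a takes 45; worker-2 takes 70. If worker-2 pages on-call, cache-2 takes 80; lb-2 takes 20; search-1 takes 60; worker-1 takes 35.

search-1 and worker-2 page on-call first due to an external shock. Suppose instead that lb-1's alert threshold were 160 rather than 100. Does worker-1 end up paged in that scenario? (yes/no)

yes

With lb-1's alert threshold at 160:
Round 1 — search-1, worker-2 page on-call (initial).
  cache-2: +80 → 80 < 100
  lb-2: +20 → 20 < 110
  worker-1: +80+35 → 115 ≥ 60
Round 2 — worker-1 pages on-call.
  app-a: +45 → 45 < 80
No further pages.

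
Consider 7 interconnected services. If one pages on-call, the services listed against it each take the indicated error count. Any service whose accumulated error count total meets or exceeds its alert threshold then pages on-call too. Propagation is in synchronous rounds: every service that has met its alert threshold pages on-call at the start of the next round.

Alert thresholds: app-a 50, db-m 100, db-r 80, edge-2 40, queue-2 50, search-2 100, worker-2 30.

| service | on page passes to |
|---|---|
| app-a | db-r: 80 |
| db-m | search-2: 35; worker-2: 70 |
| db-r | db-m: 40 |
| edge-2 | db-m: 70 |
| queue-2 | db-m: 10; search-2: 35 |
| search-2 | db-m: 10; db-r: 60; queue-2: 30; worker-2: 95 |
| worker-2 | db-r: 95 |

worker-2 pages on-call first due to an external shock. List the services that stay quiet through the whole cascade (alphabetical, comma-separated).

app-a, db-m, edge-2, queue-2, search-2

Round 1 — worker-2 pages on-call (initial).
  db-r: +95 → 95 ≥ 80
Round 2 — db-r pages on-call.
  db-m: +40 → 40 < 100
No further pages.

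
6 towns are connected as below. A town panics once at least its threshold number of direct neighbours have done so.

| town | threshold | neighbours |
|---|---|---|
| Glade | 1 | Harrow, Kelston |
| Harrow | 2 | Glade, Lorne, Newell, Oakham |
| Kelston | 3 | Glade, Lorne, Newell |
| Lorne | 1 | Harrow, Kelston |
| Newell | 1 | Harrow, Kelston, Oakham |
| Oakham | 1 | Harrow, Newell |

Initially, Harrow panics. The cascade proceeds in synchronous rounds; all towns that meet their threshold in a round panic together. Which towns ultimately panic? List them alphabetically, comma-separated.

Glade, Harrow, Kelston, Lorne, Newell, Oakham

Round 1 — Harrow panics (initial).
Round 2 — checking thresholds:
  Glade: 1 of 2 neighbours ≥ 1, panics.
  Lorne: 1 of 2 neighbours ≥ 1, panics.
  Newell: 1 of 3 neighbours ≥ 1, panics.
  Oakham: 1 of 2 neighbours ≥ 1, panics.
Round 3 — checking thresholds:
  Kelston: 3 of 3 neighbours ≥ 3, panics.
Round 4 — no new panics; cascade stops.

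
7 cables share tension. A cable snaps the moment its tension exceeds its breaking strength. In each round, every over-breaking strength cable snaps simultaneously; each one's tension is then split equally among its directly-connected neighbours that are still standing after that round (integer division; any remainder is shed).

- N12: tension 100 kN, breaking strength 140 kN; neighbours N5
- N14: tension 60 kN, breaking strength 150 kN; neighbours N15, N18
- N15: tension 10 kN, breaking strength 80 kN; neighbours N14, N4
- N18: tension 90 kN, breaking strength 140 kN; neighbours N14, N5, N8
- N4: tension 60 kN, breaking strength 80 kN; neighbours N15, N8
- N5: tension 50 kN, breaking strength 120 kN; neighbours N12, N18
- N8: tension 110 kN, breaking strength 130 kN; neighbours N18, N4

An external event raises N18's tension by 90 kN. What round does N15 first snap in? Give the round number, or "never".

4

Round 1 — N18 at 180 > 140. N18 snaps.
  N18 sheds 180 kN to N14, N5, N8: 60 each.
    N14: 60+60 = 120 ≤ 150
    N5: 50+60 = 110 ≤ 120
    N8: 110+60 = 170 > 130
Round 2 — N8 snaps.
  N8 sheds 170 kN to N4: 170 each.
    N4: 60+170 = 230 > 80
Round 3 — N4 snaps.
  N4 sheds 230 kN to N15: 230 each.
    N15: 10+230 = 240 > 80
Round 4 — N15 snaps.
  N15 sheds 240 kN to N14: 240 each.
    N14: 120+240 = 360 > 150
Round 5 — N14 snaps.
  N14 sheds 360 kN: no online neighbours, lost.
No further breaks.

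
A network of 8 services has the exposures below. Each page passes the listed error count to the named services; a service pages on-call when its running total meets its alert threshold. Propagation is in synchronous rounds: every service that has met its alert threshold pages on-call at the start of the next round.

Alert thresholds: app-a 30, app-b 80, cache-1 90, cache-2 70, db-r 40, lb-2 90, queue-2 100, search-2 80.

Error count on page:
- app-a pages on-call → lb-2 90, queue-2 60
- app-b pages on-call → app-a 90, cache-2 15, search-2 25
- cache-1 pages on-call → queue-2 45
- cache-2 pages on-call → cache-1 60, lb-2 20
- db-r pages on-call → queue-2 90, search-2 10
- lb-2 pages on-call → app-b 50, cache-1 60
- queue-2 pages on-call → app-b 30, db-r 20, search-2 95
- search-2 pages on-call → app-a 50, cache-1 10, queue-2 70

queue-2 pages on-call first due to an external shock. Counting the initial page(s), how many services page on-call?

Round 1 — queue-2 pages on-call (initial).
  app-b: +30 → 30 < 80
  db-r: +20 → 20 < 40
  search-2: +95 → 95 ≥ 80
Round 2 — search-2 pages on-call.
  app-a: +50 → 50 ≥ 30
  cache-1: +10 → 10 < 90
Round 3 — app-a pages on-call.
  lb-2: +90 → 90 ≥ 90
Round 4 — lb-2 pages on-call.
  app-b: +50 → 80 ≥ 80
  cache-1: +60 → 70 < 90
Round 5 — app-b pages on-call.
  cache-2: +15 → 15 < 70
No further pages.

5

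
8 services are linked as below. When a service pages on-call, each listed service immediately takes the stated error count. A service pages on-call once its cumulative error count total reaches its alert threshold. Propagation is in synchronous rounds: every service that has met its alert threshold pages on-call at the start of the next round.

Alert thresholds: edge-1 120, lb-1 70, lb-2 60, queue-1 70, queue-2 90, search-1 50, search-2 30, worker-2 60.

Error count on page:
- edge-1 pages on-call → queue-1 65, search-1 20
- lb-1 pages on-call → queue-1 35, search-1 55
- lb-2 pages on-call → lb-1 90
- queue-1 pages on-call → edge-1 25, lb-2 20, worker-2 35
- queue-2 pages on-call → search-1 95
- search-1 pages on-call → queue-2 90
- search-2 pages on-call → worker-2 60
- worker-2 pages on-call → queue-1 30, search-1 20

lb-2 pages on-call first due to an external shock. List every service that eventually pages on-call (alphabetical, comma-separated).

Round 1 — lb-2 pages on-call (initial).
  lb-1: +90 → 90 ≥ 70
Round 2 — lb-1 pages on-call.
  queue-1: +35 → 35 < 70
  search-1: +55 → 55 ≥ 50
Round 3 — search-1 pages on-call.
  queue-2: +90 → 90 ≥ 90
Round 4 — queue-2 pages on-call.
No further pages.

lb-1, lb-2, queue-2, search-1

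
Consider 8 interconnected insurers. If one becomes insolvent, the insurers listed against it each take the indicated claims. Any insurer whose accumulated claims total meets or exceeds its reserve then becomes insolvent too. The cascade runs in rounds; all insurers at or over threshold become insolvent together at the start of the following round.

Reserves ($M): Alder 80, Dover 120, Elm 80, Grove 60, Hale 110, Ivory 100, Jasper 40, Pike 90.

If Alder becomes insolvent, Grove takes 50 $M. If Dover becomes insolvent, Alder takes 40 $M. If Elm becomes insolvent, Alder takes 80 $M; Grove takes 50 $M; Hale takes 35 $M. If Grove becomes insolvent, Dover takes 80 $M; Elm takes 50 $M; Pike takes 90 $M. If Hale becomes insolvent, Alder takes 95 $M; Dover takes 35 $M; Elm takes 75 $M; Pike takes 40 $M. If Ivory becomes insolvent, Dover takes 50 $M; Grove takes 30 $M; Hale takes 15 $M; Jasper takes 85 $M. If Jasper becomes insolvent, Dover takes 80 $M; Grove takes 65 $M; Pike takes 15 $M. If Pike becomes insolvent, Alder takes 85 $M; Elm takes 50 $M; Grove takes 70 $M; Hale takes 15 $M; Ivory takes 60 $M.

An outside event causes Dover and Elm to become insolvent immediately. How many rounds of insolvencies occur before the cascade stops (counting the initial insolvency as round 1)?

4

Round 1 — Dover, Elm become insolvent (initial).
  Alder: +40+80 → 120 ≥ 80
  Grove: +50 → 50 < 60
  Hale: +35 → 35 < 110
Round 2 — Alder becomes insolvent.
  Grove: +50 → 100 ≥ 60
Round 3 — Grove becomes insolvent.
  Pike: +90 → 90 ≥ 90
Round 4 — Pike becomes insolvent.
  Hale: +15 → 50 < 110
  Ivory: +60 → 60 < 100
No further insolvencies.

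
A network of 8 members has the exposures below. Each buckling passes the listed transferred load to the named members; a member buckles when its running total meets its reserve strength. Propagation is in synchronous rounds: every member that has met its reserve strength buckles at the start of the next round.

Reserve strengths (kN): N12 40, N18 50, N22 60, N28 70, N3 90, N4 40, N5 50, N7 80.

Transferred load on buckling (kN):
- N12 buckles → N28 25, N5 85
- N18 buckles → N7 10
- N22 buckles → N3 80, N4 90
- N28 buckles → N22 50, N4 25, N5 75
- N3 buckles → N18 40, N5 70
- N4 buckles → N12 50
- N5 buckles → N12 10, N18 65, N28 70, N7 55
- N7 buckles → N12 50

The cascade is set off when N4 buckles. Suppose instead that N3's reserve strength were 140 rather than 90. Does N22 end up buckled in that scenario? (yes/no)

no

With N3's reserve strength at 140:
Round 1 — N4 buckles (initial).
  N12: +50 → 50 ≥ 40
Round 2 — N12 buckles.
  N28: +25 → 25 < 70
  N5: +85 → 85 ≥ 50
Round 3 — N5 buckles.
  N18: +65 → 65 ≥ 50
  N28: +70 → 95 ≥ 70
  N7: +55 → 55 < 80
Round 4 — N18, N28 buckle.
  N22: +50 → 50 < 60
  N7: +10 → 65 < 80
No further bucklings.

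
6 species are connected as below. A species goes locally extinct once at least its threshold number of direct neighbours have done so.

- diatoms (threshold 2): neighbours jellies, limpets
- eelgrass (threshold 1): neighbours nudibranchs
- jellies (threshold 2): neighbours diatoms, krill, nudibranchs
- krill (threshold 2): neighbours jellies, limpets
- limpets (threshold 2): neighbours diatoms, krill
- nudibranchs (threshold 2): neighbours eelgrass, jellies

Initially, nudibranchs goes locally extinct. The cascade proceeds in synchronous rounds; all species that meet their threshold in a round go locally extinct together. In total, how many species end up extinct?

2

Round 1 — nudibranchs goes locally extinct (initial).
Round 2 — checking thresholds:
  eelgrass: 1 of 1 neighbours ≥ 1, goes locally extinct.
  jellies: 1 of 3 neighbours < 2, not yet.
Round 3 — no new extinctions; cascade stops.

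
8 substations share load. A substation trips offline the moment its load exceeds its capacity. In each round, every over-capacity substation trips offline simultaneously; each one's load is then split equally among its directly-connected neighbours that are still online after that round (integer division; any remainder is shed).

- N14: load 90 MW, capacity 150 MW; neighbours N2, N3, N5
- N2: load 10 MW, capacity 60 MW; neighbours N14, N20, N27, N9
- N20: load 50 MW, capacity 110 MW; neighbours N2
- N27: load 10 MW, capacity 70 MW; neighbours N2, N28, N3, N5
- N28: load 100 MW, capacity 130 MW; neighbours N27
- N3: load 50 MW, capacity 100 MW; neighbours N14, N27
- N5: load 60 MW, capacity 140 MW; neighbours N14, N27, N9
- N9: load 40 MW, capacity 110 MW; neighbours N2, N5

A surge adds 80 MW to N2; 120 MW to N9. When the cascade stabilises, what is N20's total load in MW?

80

Round 1 — N2 at 90 > 60; N9 at 160 > 110. N2, N9 trip offline.
  N2 sheds 90 MW to N14, N20, N27: 30 each.
    N14: 90+30 = 120 ≤ 150
    N20: 50+30 = 80 ≤ 110
    N27: 10+30 = 40 ≤ 70
  N9 sheds 160 MW to N5: 160 each.
    N5: 60+160 = 220 > 140
Round 2 — N5 trips offline.
  N5 sheds 220 MW to N14, N27: 110 each.
    N14: 120+110 = 230 > 150
    N27: 40+110 = 150 > 70
Round 3 — N14, N27 trip offline.
  N14 sheds 230 MW to N3: 230 each.
    N3: 50+230 = 280 > 100
  N27 sheds 150 MW to N28, N3: 75 each.
    N28: 100+75 = 175 > 130
    N3: 280+75 = 355 > 100
Round 4 — N28, N3 trip offline.
  N28 sheds 175 MW: no online neighbours, lost.
  N3 sheds 355 MW: no online neighbours, lost.
No further trips.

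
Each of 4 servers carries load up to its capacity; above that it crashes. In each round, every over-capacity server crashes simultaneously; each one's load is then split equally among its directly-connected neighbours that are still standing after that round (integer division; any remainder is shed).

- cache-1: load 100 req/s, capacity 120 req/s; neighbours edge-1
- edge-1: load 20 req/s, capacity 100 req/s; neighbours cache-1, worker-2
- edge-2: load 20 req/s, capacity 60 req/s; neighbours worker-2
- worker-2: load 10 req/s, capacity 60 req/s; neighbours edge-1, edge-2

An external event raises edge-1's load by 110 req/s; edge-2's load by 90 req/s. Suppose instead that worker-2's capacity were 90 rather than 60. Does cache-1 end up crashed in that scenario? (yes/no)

yes

With worker-2's capacity at 90:
Round 1 — edge-1 at 130 > 100; edge-2 at 110 > 60. edge-1, edge-2 crash.
  edge-1 sheds 130 req/s to cache-1, worker-2: 65 each.
    cache-1: 100+65 = 165 > 120
    worker-2: 10+65 = 75 ≤ 90
  edge-2 sheds 110 req/s to worker-2: 110 each.
    worker-2: 75+110 = 185 > 90
Round 2 — cache-1, worker-2 crash.
  cache-1 sheds 165 req/s: no online neighbours, lost.
  worker-2 sheds 185 req/s: no online neighbours, lost.
No further crashes.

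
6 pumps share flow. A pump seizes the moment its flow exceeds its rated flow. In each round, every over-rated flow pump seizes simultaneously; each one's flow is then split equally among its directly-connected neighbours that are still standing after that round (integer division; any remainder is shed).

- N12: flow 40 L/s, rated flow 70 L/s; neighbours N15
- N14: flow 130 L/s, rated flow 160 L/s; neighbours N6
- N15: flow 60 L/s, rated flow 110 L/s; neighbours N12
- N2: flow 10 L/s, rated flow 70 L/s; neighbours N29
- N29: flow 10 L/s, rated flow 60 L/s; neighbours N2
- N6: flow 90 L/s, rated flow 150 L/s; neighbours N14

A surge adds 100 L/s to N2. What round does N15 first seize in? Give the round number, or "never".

Round 1 — N2 at 110 > 70. N2 seizes.
  N2 sheds 110 L/s to N29: 110 each.
    N29: 10+110 = 120 > 60
Round 2 — N29 seizes.
  N29 sheds 120 L/s: no online neighbours, lost.
No further seizures.

never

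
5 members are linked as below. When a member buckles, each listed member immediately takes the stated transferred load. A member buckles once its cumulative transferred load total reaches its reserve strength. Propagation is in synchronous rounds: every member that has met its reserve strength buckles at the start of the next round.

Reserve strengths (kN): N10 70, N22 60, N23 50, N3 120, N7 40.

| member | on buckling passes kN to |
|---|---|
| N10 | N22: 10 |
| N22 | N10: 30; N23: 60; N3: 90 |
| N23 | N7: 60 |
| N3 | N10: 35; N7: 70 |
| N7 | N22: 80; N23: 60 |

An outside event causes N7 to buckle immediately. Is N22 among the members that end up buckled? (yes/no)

Round 1 — N7 buckles (initial).
  N22: +80 → 80 ≥ 60
  N23: +60 → 60 ≥ 50
Round 2 — N22, N23 buckle.
  N10: +30 → 30 < 70
  N3: +90 → 90 < 120
No further bucklings.

yes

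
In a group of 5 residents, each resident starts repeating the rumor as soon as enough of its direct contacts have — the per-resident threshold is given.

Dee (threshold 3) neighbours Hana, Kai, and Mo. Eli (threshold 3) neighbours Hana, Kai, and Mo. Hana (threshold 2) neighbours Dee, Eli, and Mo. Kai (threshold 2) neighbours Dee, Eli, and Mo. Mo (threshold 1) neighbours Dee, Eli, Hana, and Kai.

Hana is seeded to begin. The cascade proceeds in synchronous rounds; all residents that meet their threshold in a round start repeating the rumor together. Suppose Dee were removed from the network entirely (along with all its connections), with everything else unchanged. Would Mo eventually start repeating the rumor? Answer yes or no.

With Dee removed:
Round 1 — Hana starts repeating the rumor (initial).
Round 2 — checking thresholds:
  Eli: 1 of 3 neighbours < 3, below threshold.
  Mo: 1 of 3 neighbours ≥ 1, starts repeating the rumor.
Round 3 — no new spreads; cascade stops.

yes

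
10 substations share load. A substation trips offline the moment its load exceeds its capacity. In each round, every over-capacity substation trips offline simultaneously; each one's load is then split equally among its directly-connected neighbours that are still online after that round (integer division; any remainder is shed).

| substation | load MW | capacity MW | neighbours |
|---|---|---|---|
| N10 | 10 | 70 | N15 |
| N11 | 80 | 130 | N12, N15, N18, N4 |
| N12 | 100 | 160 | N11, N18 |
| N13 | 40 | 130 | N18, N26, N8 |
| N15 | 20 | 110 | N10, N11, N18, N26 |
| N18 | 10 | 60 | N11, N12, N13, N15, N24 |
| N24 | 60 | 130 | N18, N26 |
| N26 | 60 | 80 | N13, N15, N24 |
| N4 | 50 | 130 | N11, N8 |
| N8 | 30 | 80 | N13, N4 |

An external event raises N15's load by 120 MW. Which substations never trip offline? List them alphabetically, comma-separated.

Round 1 — N15 at 140 > 110. N15 trips offline.
  N15 sheds 140 MW to N10, N11, N18, N26: 35 each.
    N10: 10+35 = 45 ≤ 70
    N11: 80+35 = 115 ≤ 130
    N18: 10+35 = 45 ≤ 60
    N26: 60+35 = 95 > 80
Round 2 — N26 trips offline.
  N26 sheds 95 MW to N13, N24: 47 each (1 lost).
    N13: 40+47 = 87 ≤ 130
    N24: 60+47 = 107 ≤ 130
No further trips.

N10, N11, N12, N13, N18, N24, N4, N8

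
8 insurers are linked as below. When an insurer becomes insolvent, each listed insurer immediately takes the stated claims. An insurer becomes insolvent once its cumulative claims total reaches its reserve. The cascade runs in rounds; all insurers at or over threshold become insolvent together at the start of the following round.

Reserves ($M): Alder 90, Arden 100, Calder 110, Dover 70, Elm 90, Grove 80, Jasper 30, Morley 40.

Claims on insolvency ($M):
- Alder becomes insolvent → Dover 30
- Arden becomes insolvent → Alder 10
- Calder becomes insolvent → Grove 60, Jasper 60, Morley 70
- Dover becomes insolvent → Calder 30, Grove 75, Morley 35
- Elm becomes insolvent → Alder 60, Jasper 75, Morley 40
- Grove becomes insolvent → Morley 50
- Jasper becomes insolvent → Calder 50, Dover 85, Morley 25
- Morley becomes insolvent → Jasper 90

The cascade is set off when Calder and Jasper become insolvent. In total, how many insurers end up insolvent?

5

Round 1 — Calder, Jasper become insolvent (initial).
  Dover: +85 → 85 ≥ 70
  Grove: +60 → 60 < 80
  Morley: +70+25 → 95 ≥ 40
Round 2 — Dover, Morley become insolvent.
  Grove: +75 → 135 ≥ 80
Round 3 — Grove becomes insolvent.
No further insolvencies.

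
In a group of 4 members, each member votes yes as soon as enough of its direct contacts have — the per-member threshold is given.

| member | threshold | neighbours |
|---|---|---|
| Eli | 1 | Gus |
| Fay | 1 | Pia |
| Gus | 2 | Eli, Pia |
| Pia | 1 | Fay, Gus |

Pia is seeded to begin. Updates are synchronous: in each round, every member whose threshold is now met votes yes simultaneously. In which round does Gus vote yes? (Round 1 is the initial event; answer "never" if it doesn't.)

Round 1 — Pia votes yes (initial).
Round 2 — checking thresholds:
  Fay: 1 of 1 neighbours ≥ 1, votes yes.
  Gus: 1 of 2 neighbours < 2, below threshold.
Round 3 — no new yes votes; cascade stops.

never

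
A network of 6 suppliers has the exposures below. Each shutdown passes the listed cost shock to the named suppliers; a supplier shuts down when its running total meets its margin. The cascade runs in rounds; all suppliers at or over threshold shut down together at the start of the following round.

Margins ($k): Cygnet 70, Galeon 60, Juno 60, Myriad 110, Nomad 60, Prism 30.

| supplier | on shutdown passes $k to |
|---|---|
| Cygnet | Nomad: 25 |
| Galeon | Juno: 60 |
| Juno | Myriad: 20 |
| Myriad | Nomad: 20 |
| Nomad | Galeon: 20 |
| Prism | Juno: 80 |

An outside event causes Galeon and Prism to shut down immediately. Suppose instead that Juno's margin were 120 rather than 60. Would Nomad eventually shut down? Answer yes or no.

no

With Juno's margin at 120:
Round 1 — Galeon, Prism shut down (initial).
  Juno: +60+80 → 140 ≥ 120
Round 2 — Juno shuts down.
  Myriad: +20 → 20 < 110
No further shutdowns.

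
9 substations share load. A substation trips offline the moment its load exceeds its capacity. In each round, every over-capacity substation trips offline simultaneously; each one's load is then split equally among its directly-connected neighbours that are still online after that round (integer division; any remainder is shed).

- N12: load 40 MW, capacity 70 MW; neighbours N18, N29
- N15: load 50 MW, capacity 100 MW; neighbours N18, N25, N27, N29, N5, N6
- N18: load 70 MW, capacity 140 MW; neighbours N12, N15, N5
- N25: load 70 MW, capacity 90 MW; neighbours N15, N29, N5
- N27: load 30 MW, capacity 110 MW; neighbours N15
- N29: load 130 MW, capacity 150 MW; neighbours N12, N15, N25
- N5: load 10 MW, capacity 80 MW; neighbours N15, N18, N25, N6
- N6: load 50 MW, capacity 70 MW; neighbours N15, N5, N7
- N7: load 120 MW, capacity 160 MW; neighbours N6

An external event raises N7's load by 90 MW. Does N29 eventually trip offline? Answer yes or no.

yes

Round 1 — N7 at 210 > 160. N7 trips offline.
  N7 sheds 210 MW to N6: 210 each.
    N6: 50+210 = 260 > 70
Round 2 — N6 trips offline.
  N6 sheds 260 MW to N15, N5: 130 each.
    N15: 50+130 = 180 > 100
    N5: 10+130 = 140 > 80
Round 3 — N15, N5 trip offline.
  N15 sheds 180 MW to N18, N25, N27, N29: 45 each.
    N18: 70+45 = 115 ≤ 140
    N25: 70+45 = 115 > 90
    N27: 30+45 = 75 ≤ 110
    N29: 130+45 = 175 > 150
  N5 sheds 140 MW to N18, N25: 70 each.
    N18: 115+70 = 185 > 140
    N25: 115+70 = 185 > 90
Round 4 — N18, N25, N29 trip offline.
  N18 sheds 185 MW to N12: 185 each.
    N12: 40+185 = 225 > 70
  N25 sheds 185 MW: no online neighbours, lost.
  N29 sheds 175 MW to N12: 175 each.
    N12: 225+175 = 400 > 70
Round 5 — N12 trips offline.
  N12 sheds 400 MW: no online neighbours, lost.
No further trips.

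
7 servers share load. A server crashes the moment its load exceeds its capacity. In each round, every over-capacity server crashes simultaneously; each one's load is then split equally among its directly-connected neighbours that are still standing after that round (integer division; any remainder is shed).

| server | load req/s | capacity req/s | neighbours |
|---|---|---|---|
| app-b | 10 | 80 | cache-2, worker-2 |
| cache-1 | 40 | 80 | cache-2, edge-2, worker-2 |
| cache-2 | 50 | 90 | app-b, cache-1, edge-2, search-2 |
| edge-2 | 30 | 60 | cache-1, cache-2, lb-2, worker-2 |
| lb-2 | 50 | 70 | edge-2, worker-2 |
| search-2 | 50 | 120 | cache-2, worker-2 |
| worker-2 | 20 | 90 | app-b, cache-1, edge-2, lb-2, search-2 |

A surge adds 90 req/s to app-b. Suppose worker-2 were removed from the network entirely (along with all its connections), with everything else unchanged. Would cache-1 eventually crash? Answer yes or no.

With worker-2 removed:
Round 1 — app-b at 100 > 80. app-b crashes.
  app-b sheds 100 req/s to cache-2: 100 each.
    cache-2: 50+100 = 150 > 90
Round 2 — cache-2 crashes.
  cache-2 sheds 150 req/s to cache-1, edge-2, search-2: 50 each.
    cache-1: 40+50 = 90 > 80
    edge-2: 30+50 = 80 > 60
    search-2: 50+50 = 100 ≤ 120
Round 3 — cache-1, edge-2 crash.
  cache-1 sheds 90 req/s: no online neighbours, lost.
  edge-2 sheds 80 req/s to lb-2: 80 each.
    lb-2: 50+80 = 130 > 70
Round 4 — lb-2 crashes.
  lb-2 sheds 130 req/s: no online neighbours, lost.
No further crashes.

yes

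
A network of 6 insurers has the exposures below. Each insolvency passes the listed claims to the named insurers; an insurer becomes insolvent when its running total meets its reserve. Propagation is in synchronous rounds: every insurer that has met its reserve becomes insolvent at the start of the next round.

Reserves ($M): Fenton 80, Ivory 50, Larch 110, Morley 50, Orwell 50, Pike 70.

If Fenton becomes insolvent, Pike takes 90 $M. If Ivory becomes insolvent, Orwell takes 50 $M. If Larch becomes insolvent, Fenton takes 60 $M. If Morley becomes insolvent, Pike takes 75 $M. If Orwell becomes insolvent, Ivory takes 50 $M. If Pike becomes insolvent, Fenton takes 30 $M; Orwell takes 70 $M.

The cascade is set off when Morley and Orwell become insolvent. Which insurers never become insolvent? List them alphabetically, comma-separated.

Fenton, Larch

Round 1 — Morley, Orwell become insolvent (initial).
  Ivory: +50 → 50 ≥ 50
  Pike: +75 → 75 ≥ 70
Round 2 — Ivory, Pike become insolvent.
  Fenton: +30 → 30 < 80
No further insolvencies.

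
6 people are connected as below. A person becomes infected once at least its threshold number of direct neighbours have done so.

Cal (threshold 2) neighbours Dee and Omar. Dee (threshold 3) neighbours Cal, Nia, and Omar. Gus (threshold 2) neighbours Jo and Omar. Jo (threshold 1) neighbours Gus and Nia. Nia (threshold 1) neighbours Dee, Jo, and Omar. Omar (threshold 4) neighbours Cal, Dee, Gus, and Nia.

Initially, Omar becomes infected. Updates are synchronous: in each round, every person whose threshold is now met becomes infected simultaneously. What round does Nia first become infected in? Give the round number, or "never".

Round 1 — Omar becomes infected (initial).
Round 2 — checking thresholds:
  Cal: 1 of 2 neighbours < 2, not yet.
  Dee: 1 of 3 neighbours < 3, not yet.
  Gus: 1 of 2 neighbours < 2, not yet.
  Nia: 1 of 3 neighbours ≥ 1, becomes infected.
Round 3 — checking thresholds:
  Cal: 1 of 2 neighbours < 2, not yet.
  Dee: 2 of 3 neighbours < 3, not yet.
  Gus: 1 of 2 neighbours < 2, not yet.
  Jo: 1 of 2 neighbours ≥ 1, becomes infected.
Round 4 — checking thresholds:
  Cal: 1 of 2 neighbours < 2, not yet.
  Dee: 2 of 3 neighbours < 3, not yet.
  Gus: 2 of 2 neighbours ≥ 2, becomes infected.
Round 5 — no new infections; cascade stops.

2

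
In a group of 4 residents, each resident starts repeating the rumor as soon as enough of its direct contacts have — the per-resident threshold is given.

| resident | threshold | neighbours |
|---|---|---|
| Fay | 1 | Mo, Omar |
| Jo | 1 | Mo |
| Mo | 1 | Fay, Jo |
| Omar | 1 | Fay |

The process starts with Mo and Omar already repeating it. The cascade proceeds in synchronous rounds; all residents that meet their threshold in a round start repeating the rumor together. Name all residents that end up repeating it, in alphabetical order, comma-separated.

Round 1 — Mo, Omar start repeating the rumor (initial).
Round 2 — checking thresholds:
  Fay: 2 of 2 neighbours ≥ 1, starts repeating the rumor.
  Jo: 1 of 1 neighbours ≥ 1, starts repeating the rumor.
Round 3 — no new spreads; cascade stops.

Fay, Jo, Mo, Omar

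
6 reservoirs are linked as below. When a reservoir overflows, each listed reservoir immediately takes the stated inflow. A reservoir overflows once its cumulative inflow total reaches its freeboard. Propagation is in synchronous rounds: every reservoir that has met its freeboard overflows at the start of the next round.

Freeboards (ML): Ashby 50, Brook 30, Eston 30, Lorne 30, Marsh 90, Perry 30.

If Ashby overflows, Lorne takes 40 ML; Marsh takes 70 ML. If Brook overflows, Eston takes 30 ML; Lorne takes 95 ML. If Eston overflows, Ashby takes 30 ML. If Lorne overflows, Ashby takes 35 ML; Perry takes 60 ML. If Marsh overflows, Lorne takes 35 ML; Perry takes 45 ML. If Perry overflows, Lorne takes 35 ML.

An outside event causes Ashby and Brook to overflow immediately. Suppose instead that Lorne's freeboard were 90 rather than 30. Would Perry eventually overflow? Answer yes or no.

yes

With Lorne's freeboard at 90:
Round 1 — Ashby, Brook overflow (initial).
  Eston: +30 → 30 ≥ 30
  Lorne: +40+95 → 135 ≥ 90
  Marsh: +70 → 70 < 90
Round 2 — Eston, Lorne overflow.
  Perry: +60 → 60 ≥ 30
Round 3 — Perry overflows.
No further overflows.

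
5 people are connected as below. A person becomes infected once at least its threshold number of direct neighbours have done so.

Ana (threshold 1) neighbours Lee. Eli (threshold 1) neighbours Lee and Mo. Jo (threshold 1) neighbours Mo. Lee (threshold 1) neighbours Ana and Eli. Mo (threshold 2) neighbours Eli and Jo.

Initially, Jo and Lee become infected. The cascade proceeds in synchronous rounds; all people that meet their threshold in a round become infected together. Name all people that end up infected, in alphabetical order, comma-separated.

Round 1 — Jo, Lee become infected (initial).
Round 2 — checking thresholds:
  Ana: 1 of 1 neighbours ≥ 1, becomes infected.
  Eli: 1 of 2 neighbours ≥ 1, becomes infected.
  Mo: 1 of 2 neighbours < 2, not yet.
Round 3 — checking thresholds:
  Mo: 2 of 2 neighbours ≥ 2, becomes infected.
Round 4 — no new infections; cascade stops.

Ana, Eli, Jo, Lee, Mo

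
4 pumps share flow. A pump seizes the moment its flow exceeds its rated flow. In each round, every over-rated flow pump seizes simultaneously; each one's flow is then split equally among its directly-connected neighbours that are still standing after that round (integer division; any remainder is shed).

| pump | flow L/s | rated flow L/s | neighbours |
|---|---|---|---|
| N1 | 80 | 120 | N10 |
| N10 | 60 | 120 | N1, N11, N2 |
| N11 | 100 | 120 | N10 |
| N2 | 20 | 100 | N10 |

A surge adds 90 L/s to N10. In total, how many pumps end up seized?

Round 1 — N10 at 150 > 120. N10 seizes.
  N10 sheds 150 L/s to N1, N11, N2: 50 each.
    N1: 80+50 = 130 > 120
    N11: 100+50 = 150 > 120
    N2: 20+50 = 70 ≤ 100
Round 2 — N1, N11 seize.
  N1 sheds 130 L/s: no online neighbours, lost.
  N11 sheds 150 L/s: no online neighbours, lost.
No further seizures.

3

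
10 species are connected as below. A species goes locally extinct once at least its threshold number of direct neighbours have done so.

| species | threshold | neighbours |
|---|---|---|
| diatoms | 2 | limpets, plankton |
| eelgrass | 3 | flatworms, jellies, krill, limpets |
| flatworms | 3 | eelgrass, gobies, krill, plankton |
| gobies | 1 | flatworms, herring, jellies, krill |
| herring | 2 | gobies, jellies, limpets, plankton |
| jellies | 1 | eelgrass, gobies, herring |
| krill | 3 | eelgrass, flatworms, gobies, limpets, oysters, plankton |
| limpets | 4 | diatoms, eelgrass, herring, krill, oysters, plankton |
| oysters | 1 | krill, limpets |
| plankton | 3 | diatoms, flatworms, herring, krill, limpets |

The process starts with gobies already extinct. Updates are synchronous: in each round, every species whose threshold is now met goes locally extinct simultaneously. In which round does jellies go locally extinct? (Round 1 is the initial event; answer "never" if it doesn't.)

2

Round 1 — gobies goes locally extinct (initial).
Round 2 — checking thresholds:
  flatworms: 1 of 4 neighbours < 3, below threshold.
  herring: 1 of 4 neighbours < 2, below threshold.
  jellies: 1 of 3 neighbours ≥ 1, goes locally extinct.
  krill: 1 of 6 neighbours < 3, below threshold.
Round 3 — checking thresholds:
  eelgrass: 1 of 4 neighbours < 3, below threshold.
  flatworms: 1 of 4 neighbours < 3, below threshold.
  herring: 2 of 4 neighbours ≥ 2, goes locally extinct.
  krill: 1 of 6 neighbours < 3, below threshold.
Round 4 — no new extinctions; cascade stops.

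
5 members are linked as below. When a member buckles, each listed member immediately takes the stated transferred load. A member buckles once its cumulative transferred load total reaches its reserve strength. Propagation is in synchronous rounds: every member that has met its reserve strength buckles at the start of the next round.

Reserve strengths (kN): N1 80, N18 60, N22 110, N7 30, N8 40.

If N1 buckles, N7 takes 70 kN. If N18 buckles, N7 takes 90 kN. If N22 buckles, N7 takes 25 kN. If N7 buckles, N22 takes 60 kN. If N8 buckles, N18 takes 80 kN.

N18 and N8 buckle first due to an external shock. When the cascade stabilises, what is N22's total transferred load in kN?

Round 1 — N18, N8 buckle (initial).
  N7: +90 → 90 ≥ 30
Round 2 — N7 buckles.
  N22: +60 → 60 < 110
No further bucklings.

60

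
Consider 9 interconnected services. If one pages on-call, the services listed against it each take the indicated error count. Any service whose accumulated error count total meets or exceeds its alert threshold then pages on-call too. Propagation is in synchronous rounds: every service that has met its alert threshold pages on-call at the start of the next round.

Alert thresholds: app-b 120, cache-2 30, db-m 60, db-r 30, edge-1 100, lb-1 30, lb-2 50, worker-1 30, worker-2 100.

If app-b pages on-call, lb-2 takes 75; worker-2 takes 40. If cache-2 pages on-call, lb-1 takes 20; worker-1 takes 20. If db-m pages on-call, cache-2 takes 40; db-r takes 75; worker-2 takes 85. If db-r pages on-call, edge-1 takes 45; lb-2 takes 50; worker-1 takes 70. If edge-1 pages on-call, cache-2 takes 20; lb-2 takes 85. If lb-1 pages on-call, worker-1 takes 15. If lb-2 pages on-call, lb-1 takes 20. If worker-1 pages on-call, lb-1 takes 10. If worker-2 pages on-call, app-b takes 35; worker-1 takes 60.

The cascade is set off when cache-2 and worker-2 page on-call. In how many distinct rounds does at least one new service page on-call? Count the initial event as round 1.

Round 1 — cache-2, worker-2 page on-call (initial).
  app-b: +35 → 35 < 120
  lb-1: +20 → 20 < 30
  worker-1: +20+60 → 80 ≥ 30
Round 2 — worker-1 pages on-call.
  lb-1: +10 → 30 ≥ 30
Round 3 — lb-1 pages on-call.
No further pages.

3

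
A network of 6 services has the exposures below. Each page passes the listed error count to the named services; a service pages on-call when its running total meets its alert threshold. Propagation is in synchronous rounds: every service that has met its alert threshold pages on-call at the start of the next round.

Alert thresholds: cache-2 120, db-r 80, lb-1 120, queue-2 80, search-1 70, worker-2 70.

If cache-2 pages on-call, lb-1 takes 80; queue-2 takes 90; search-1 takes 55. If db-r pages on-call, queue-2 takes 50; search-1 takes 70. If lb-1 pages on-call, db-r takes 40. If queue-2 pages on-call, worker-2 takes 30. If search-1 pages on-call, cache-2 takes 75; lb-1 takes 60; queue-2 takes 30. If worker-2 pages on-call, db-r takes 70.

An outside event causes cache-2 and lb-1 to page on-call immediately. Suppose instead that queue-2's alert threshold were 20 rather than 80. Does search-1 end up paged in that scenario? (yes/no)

no

With queue-2's alert threshold at 20:
Round 1 — cache-2, lb-1 page on-call (initial).
  db-r: +40 → 40 < 80
  queue-2: +90 → 90 ≥ 20
  search-1: +55 → 55 < 70
Round 2 — queue-2 pages on-call.
  worker-2: +30 → 30 < 70
No further pages.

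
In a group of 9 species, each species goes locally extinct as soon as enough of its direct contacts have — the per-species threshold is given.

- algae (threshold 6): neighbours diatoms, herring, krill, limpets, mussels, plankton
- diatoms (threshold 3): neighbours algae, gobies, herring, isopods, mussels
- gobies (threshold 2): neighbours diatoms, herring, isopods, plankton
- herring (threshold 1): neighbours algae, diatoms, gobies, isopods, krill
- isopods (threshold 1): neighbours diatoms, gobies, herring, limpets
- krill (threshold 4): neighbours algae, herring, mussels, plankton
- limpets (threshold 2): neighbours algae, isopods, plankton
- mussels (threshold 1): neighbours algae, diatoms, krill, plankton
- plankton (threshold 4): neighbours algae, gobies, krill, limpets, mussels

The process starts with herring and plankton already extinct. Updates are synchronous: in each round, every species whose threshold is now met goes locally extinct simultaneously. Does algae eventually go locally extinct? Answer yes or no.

Round 1 — herring, plankton go locally extinct (initial).
Round 2 — checking thresholds:
  algae: 2 of 6 neighbours < 6, below threshold.
  diatoms: 1 of 5 neighbours < 3, below threshold.
  gobies: 2 of 4 neighbours ≥ 2, goes locally extinct.
  isopods: 1 of 4 neighbours ≥ 1, goes locally extinct.
  krill: 2 of 4 neighbours < 4, below threshold.
  limpets: 1 of 3 neighbours < 2, below threshold.
  mussels: 1 of 4 neighbours ≥ 1, goes locally extinct.
Round 3 — checking thresholds:
  algae: 3 of 6 neighbours < 6, below threshold.
  diatoms: 4 of 5 neighbours ≥ 3, goes locally extinct.
  krill: 3 of 4 neighbours < 4, below threshold.
  limpets: 2 of 3 neighbours ≥ 2, goes locally extinct.
Round 4 — no new extinctions; cascade stops.

no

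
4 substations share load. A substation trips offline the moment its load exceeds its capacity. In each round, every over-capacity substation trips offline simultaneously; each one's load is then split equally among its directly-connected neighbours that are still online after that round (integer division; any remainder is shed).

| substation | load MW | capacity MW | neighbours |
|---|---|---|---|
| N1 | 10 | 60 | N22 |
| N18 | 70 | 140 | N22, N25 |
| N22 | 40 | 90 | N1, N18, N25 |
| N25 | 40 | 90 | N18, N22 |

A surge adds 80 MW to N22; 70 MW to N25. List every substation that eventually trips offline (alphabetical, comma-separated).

N1, N18, N22, N25

Round 1 — N22 at 120 > 90; N25 at 110 > 90. N22, N25 trip offline.
  N22 sheds 120 MW to N1, N18: 60 each.
    N1: 10+60 = 70 > 60
    N18: 70+60 = 130 ≤ 140
  N25 sheds 110 MW to N18: 110 each.
    N18: 130+110 = 240 > 140
Round 2 — N1, N18 trip offline.
  N1 sheds 70 MW: no online neighbours, lost.
  N18 sheds 240 MW: no online neighbours, lost.
No further trips.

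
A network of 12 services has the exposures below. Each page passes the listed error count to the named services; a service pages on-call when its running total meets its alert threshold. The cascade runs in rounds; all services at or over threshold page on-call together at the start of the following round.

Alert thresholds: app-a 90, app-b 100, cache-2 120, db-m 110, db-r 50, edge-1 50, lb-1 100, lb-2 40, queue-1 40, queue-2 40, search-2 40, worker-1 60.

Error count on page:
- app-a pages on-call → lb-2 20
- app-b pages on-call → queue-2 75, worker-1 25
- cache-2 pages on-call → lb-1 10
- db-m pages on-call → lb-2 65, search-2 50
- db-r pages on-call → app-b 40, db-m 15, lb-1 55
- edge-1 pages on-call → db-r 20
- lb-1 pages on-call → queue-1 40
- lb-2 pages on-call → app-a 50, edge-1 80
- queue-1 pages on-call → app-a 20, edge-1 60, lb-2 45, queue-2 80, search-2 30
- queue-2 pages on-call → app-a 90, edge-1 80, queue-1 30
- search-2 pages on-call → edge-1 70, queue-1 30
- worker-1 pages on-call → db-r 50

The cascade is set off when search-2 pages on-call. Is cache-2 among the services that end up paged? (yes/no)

Round 1 — search-2 pages on-call (initial).
  edge-1: +70 → 70 ≥ 50
  queue-1: +30 → 30 < 40
Round 2 — edge-1 pages on-call.
  db-r: +20 → 20 < 50
No further pages.

no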